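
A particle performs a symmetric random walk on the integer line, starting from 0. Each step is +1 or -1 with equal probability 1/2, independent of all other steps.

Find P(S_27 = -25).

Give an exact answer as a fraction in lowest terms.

To reach position -25 after 27 steps: need 1 step of +1 and 26 of -1.
Favorable paths: C(27,1) = 27
Total paths: 2^27 = 134217728
P = 27/134217728 = 27/134217728

Answer: 27/134217728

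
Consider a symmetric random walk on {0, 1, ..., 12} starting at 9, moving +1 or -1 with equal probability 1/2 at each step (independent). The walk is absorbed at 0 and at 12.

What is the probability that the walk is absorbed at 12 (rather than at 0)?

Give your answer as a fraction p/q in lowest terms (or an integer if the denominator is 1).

Symmetric walk (p = 1/2): the harmonic-function argument gives P(hit 12 before 0 | start at 9) = a/N.
P = 9/12 = 3/4

Answer: 3/4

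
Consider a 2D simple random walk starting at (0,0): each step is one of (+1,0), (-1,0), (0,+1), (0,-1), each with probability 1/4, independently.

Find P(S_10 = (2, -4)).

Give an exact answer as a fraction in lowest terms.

Answer: 4725/524288

Derivation:
Let h be the number of horizontal steps (so 10-h are vertical). To end at (2,-4) need (h+2)/2 right-steps and ((10-h)-4)/2 up-steps.
Sum over h with 2 ≤ h ≤ 6, h ≡ 0 (mod 2), 10-h ≡ 0 (mod 2):
h=2: C(10,2)·C(2,2)·C(8,2) = 45·1·28 = 1260
h=4: C(10,4)·C(4,3)·C(6,1) = 210·4·6 = 5040
h=6: C(10,6)·C(6,4)·C(4,0) = 210·15·1 = 3150
Total favorable: 9450
Total paths: 4^10 = 1048576
P = 9450/1048576 = 4725/524288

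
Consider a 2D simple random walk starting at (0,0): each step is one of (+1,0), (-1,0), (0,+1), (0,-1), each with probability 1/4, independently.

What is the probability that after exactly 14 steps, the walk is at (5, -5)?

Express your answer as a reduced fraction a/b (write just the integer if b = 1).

Answer: 39039/33554432

Derivation:
Let h be the number of horizontal steps (so 14-h are vertical). To end at (5,-5) need (h+5)/2 right-steps and ((14-h)-5)/2 up-steps.
Sum over h with 5 ≤ h ≤ 9, h ≡ 1 (mod 2), 14-h ≡ 1 (mod 2):
h=5: C(14,5)·C(5,5)·C(9,2) = 2002·1·36 = 72072
h=7: C(14,7)·C(7,6)·C(7,1) = 3432·7·7 = 168168
h=9: C(14,9)·C(9,7)·C(5,0) = 2002·36·1 = 72072
Total favorable: 312312
Total paths: 4^14 = 268435456
P = 312312/268435456 = 39039/33554432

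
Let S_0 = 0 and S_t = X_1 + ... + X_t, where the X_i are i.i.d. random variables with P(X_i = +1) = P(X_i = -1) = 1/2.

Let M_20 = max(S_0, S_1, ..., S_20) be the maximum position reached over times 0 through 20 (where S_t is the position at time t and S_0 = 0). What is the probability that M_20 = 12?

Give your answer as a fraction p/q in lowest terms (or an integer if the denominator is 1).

Let M_20 = max(S_0,...,S_20). Use the reflection principle: for j ≥ 1, #{paths with M_20 ≥ j} = #{S_20 ≥ j} + #{S_20 ≥ j+1}.
By reflection, #{M_20 ≥ 12} = #{S_20 ≥ 12} + #{S_20 ≥ 13} = 6196 + 1351 = 7547.
#{M_20 ≥ 13} = #{S_20 ≥ 13} + #{S_20 ≥ 14} = 1351 + 1351 = 2702.
#{M_20 = 12} = 7547 - 2702 = 4845.
P(M_20 = 12) = 4845/1048576 = 4845/1048576

Answer: 4845/1048576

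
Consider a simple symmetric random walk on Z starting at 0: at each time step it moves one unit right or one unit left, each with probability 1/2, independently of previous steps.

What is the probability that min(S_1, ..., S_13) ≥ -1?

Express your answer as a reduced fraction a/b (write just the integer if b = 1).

Answer: 429/1024

Derivation:
Let f(t,s) = #length-t paths at position s with S_1..S_t all ≥ -1.
f(t,s) = f(t-1,s-1) + f(t-1,s+1) for s ≥ -1; f(t,s) = 0 for s < -1.
t=0: f(0,0)=1
t=1: f(1,-1)=1 f(1,1)=1
t=2: f(2,0)=2 f(2,2)=1
t=3: f(3,-1)=2 f(3,1)=3 f(3,3)=1
t=4: f(4,0)=5 f(4,2)=4 f(4,4)=1
t=5: f(5,-1)=5 f(5,1)=9 f(5,3)=5 f(5,5)=1
t=6: f(6,0)=14 f(6,2)=14 f(6,4)=6 f(6,6)=1
t=7: f(7,-1)=14 f(7,1)=28 f(7,3)=20 f(7,5)=7 f(7,7)=1
t=8: f(8,0)=42 f(8,2)=48 f(8,4)=27 f(8,6)=8 f(8,8)=1
t=9: f(9,-1)=42 f(9,1)=90 f(9,3)=75 f(9,5)=35 f(9,7)=9 f(9,9)=1
t=10: f(10,0)=132 f(10,2)=165 f(10,4)=110 f(10,6)=44 f(10,8)=10 f(10,10)=1
t=11: f(11,-1)=132 f(11,1)=297 f(11,3)=275 f(11,5)=154 f(11,7)=54 f(11,9)=11 f(11,11)=1
t=12: f(12,0)=429 f(12,2)=572 f(12,4)=429 f(12,6)=208 f(12,8)=65 f(12,10)=12 f(12,12)=1
t=13: f(13,-1)=429 f(13,1)=1001 f(13,3)=1001 f(13,5)=637 f(13,7)=273 f(13,9)=77 f(13,11)=13 f(13,13)=1
Σ_s f(13,s) = 3432
P = 3432/8192 = 429/1024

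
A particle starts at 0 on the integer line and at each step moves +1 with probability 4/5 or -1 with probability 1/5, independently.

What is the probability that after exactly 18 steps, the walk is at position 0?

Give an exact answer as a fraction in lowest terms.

Answer: 2549088256/762939453125

Derivation:
To be at 0 after 18 steps: need exactly 9 steps of +1 and 9 of -1.
Number of such sequences: C(18,9) = 48620
Each has probability (4/5)^9 · (1/5)^9 = 262144/3814697265625
P = 48620 · 262144/3814697265625 = 2549088256/762939453125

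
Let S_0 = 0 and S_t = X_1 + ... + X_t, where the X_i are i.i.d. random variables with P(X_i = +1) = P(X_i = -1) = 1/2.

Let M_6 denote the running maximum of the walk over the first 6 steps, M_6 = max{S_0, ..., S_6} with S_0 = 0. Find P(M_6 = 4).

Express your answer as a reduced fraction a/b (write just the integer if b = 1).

Let M_6 = max(S_0,...,S_6). Use the reflection principle: for j ≥ 1, #{paths with M_6 ≥ j} = #{S_6 ≥ j} + #{S_6 ≥ j+1}.
By reflection, #{M_6 ≥ 4} = #{S_6 ≥ 4} + #{S_6 ≥ 5} = 7 + 1 = 8.
#{M_6 ≥ 5} = #{S_6 ≥ 5} + #{S_6 ≥ 6} = 1 + 1 = 2.
#{M_6 = 4} = 8 - 2 = 6.
P(M_6 = 4) = 6/64 = 3/32

Answer: 3/32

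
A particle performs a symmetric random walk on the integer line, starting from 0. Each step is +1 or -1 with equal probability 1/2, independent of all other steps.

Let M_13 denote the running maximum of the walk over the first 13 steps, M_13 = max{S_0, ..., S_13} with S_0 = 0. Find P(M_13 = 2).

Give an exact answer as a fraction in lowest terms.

Answer: 1287/8192

Derivation:
Let M_13 = max(S_0,...,S_13). Use the reflection principle: for j ≥ 1, #{paths with M_13 ≥ j} = #{S_13 ≥ j} + #{S_13 ≥ j+1}.
By reflection, #{M_13 ≥ 2} = #{S_13 ≥ 2} + #{S_13 ≥ 3} = 2380 + 2380 = 4760.
#{M_13 ≥ 3} = #{S_13 ≥ 3} + #{S_13 ≥ 4} = 2380 + 1093 = 3473.
#{M_13 = 2} = 4760 - 3473 = 1287.
P(M_13 = 2) = 1287/8192 = 1287/8192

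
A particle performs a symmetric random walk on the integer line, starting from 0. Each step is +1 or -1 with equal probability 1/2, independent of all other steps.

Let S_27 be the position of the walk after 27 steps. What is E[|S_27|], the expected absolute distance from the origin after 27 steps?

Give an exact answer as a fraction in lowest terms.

Answer: 35102025/8388608

Derivation:
S_27 takes values m ≡ 1 (mod 2) with |m| ≤ 27; P(S_27=m) = C(27,(27+m)/2)/2^27.
Total paths: 2^27 = 134217728
Distribution: P(S=-27)=1/134217728, P(S=-25)=27/134217728, P(S=-23)=351/134217728, P(S=-21)=2925/134217728, P(S=-19)=17550/134217728, P(S=-17)=80730/134217728, P(S=-15)=296010/134217728, P(S=-13)=888030/134217728, P(S=-11)=2220075/134217728, P(S=-9)=4686825/134217728, P(S=-7)=8436285/134217728, P(S=-5)=13037895/134217728, P(S=-3)=17383860/134217728, P(S=-1)=20058300/134217728, P(S=1)=20058300/134217728, P(S=3)=17383860/134217728, P(S=5)=13037895/134217728, P(S=7)=8436285/134217728, P(S=9)=4686825/134217728, P(S=11)=2220075/134217728, P(S=13)=888030/134217728, P(S=15)=296010/134217728, P(S=17)=80730/134217728, P(S=19)=17550/134217728, P(S=21)=2925/134217728, P(S=23)=351/134217728, P(S=25)=27/134217728, P(S=27)=1/134217728
E[|S_27|] = Σ_m |m|·P(S_27=m) = 561632400/134217728 = 35102025/8388608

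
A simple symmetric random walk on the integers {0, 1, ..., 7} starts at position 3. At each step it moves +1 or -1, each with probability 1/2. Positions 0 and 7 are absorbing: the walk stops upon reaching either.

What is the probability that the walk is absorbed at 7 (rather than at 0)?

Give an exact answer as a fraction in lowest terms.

Answer: 3/7

Derivation:
Symmetric walk (p = 1/2): the harmonic-function argument gives P(hit 7 before 0 | start at 3) = a/N.
P = 3/7 = 3/7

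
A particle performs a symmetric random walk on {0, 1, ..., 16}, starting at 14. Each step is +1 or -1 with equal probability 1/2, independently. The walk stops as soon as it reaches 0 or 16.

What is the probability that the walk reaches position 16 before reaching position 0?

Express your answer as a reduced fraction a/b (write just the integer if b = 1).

Symmetric walk (p = 1/2): the harmonic-function argument gives P(hit 16 before 0 | start at 14) = a/N.
P = 14/16 = 7/8

Answer: 7/8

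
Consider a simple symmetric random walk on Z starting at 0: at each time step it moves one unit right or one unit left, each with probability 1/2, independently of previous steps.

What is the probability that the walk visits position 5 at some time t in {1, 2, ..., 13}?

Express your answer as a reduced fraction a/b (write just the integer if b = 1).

Answer: 1471/8192

Derivation:
Count via complement. Let g(t,s) = #length-t paths at position s with S_1..S_t all ≠ 5.
g(t,s) = g(t-1,s-1) + g(t-1,s+1) for s ≠ 5; g(t,5) = 0.
t=0: g(0,0)=1
t=1: g(1,-1)=1 g(1,1)=1
t=2: g(2,-2)=1 g(2,0)=2 g(2,2)=1
t=3: g(3,-3)=1 g(3,-1)=3 g(3,1)=3 g(3,3)=1
t=4: g(4,-4)=1 g(4,-2)=4 g(4,0)=6 g(4,2)=4 g(4,4)=1
t=5: g(5,-5)=1 g(5,-3)=5 g(5,-1)=10 g(5,1)=10 g(5,3)=5
t=6: g(6,-6)=1 g(6,-4)=6 g(6,-2)=15 g(6,0)=20 g(6,2)=15 g(6,4)=5
t=7: g(7,-7)=1 g(7,-5)=7 g(7,-3)=21 g(7,-1)=35 g(7,1)=35 g(7,3)=20
t=8: g(8,-8)=1 g(8,-6)=8 g(8,-4)=28 g(8,-2)=56 g(8,0)=70 g(8,2)=55 g(8,4)=20
t=9: g(9,-9)=1 g(9,-7)=9 g(9,-5)=36 g(9,-3)=84 g(9,-1)=126 g(9,1)=125 g(9,3)=75
t=10: g(10,-10)=1 g(10,-8)=10 g(10,-6)=45 g(10,-4)=120 g(10,-2)=210 g(10,0)=251 g(10,2)=200 g(10,4)=75
t=11: g(11,-11)=1 g(11,-9)=11 g(11,-7)=55 g(11,-5)=165 g(11,-3)=330 g(11,-1)=461 g(11,1)=451 g(11,3)=275
t=12: g(12,-12)=1 g(12,-10)=12 g(12,-8)=66 g(12,-6)=220 g(12,-4)=495 g(12,-2)=791 g(12,0)=912 g(12,2)=726 g(12,4)=275
t=13: g(13,-13)=1 g(13,-11)=13 g(13,-9)=78 g(13,-7)=286 g(13,-5)=715 g(13,-3)=1286 g(13,-1)=1703 g(13,1)=1638 g(13,3)=1001
Paths never hitting 5: Σ_s g(13,s) = 6721
Paths hitting 5: 2^13 - 6721 = 1471
P = 1471/8192 = 1471/8192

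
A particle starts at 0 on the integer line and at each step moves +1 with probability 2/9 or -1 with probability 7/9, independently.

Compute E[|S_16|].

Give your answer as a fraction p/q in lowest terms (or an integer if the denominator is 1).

Answer: 5500142625209840/617673396283947

Derivation:
S_16 takes values m ≡ 0 (mod 2) with |m| ≤ 16; P(S_16=m) = C(16,(16+m)/2) · (2/9)^((16+m)/2) · (7/9)^((16-m)/2).
Distribution: P(S=-16)=33232930569601/1853020188851841, P(S=-14)=151921968318176/1853020188851841, P(S=-12)=108515691655840/617673396283947, P(S=-10)=434062766623360/1853020188851841, P(S=-8)=403058283293120/1853020188851841, P(S=-6)=92127607609856/617673396283947, P(S=-4)=144771954815488/1853020188851841, P(S=-2)=59090593802240/1853020188851841, P(S=0)=2110378350080/205891132094649, P(S=2)=4823721943040/1853020188851841, P(S=4)=964744388608/1853020188851841, P(S=6)=50116591616/617673396283947, P(S=8)=17898782720/1853020188851841, P(S=10)=1573519360/1853020188851841, P(S=12)=32112640/617673396283947, P(S=14)=3670016/1853020188851841, P(S=16)=65536/1853020188851841
E[|S_16|] = Σ_m |m|·P(S_16=m) = 5500142625209840/617673396283947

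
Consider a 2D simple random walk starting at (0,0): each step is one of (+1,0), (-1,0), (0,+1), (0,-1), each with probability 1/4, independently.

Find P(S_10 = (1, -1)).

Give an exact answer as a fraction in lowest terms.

Answer: 6615/131072

Derivation:
Let h be the number of horizontal steps (so 10-h are vertical). To end at (1,-1) need (h+1)/2 right-steps and ((10-h)-1)/2 up-steps.
Sum over h with 1 ≤ h ≤ 9, h ≡ 1 (mod 2), 10-h ≡ 1 (mod 2):
h=1: C(10,1)·C(1,1)·C(9,4) = 10·1·126 = 1260
h=3: C(10,3)·C(3,2)·C(7,3) = 120·3·35 = 12600
h=5: C(10,5)·C(5,3)·C(5,2) = 252·10·10 = 25200
h=7: C(10,7)·C(7,4)·C(3,1) = 120·35·3 = 12600
h=9: C(10,9)·C(9,5)·C(1,0) = 10·126·1 = 1260
Total favorable: 52920
Total paths: 4^10 = 1048576
P = 52920/1048576 = 6615/131072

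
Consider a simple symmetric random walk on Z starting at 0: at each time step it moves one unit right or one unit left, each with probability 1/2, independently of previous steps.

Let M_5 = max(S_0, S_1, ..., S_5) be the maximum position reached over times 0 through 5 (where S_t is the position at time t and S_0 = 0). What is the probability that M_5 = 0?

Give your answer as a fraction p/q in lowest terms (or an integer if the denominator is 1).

Answer: 5/16

Derivation:
Let M_5 = max(S_0,...,S_5). Use the reflection principle: for j ≥ 1, #{paths with M_5 ≥ j} = #{S_5 ≥ j} + #{S_5 ≥ j+1}.
P(M_5 ≥ 0) = 1 since S_0 = 0, so #{M_5 ≥ 0} = 32.
#{M_5 ≥ 1} = #{S_5 ≥ 1} + #{S_5 ≥ 2} = 16 + 6 = 22.
#{M_5 = 0} = 32 - 22 = 10.
P(M_5 = 0) = 10/32 = 5/16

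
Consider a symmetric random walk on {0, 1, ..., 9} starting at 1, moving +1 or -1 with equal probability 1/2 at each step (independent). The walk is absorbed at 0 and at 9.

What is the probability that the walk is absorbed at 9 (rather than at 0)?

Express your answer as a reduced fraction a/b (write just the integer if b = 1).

Answer: 1/9

Derivation:
Symmetric walk (p = 1/2): the harmonic-function argument gives P(hit 9 before 0 | start at 1) = a/N.
P = 1/9 = 1/9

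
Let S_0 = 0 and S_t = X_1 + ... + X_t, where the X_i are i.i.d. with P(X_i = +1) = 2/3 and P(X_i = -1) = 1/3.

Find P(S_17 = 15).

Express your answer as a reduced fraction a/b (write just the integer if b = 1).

Answer: 1114112/129140163

Derivation:
To reach position 15 after 17 steps: need 16 steps of +1 and 1 step of -1.
Number of such sequences: C(17,16) = 17
Each has probability (2/3)^16 · (1/3)^1 = 65536/129140163
P = 17 · 65536/129140163 = 1114112/129140163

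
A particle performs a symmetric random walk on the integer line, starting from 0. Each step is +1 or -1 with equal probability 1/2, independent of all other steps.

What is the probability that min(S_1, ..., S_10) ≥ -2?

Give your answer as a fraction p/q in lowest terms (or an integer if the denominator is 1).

Answer: 21/32

Derivation:
Let f(t,s) = #length-t paths at position s with S_1..S_t all ≥ -2.
f(t,s) = f(t-1,s-1) + f(t-1,s+1) for s ≥ -2; f(t,s) = 0 for s < -2.
t=0: f(0,0)=1
t=1: f(1,-1)=1 f(1,1)=1
t=2: f(2,-2)=1 f(2,0)=2 f(2,2)=1
t=3: f(3,-1)=3 f(3,1)=3 f(3,3)=1
t=4: f(4,-2)=3 f(4,0)=6 f(4,2)=4 f(4,4)=1
t=5: f(5,-1)=9 f(5,1)=10 f(5,3)=5 f(5,5)=1
t=6: f(6,-2)=9 f(6,0)=19 f(6,2)=15 f(6,4)=6 f(6,6)=1
t=7: f(7,-1)=28 f(7,1)=34 f(7,3)=21 f(7,5)=7 f(7,7)=1
t=8: f(8,-2)=28 f(8,0)=62 f(8,2)=55 f(8,4)=28 f(8,6)=8 f(8,8)=1
t=9: f(9,-1)=90 f(9,1)=117 f(9,3)=83 f(9,5)=36 f(9,7)=9 f(9,9)=1
t=10: f(10,-2)=90 f(10,0)=207 f(10,2)=200 f(10,4)=119 f(10,6)=45 f(10,8)=10 f(10,10)=1
Σ_s f(10,s) = 672
P = 672/1024 = 21/32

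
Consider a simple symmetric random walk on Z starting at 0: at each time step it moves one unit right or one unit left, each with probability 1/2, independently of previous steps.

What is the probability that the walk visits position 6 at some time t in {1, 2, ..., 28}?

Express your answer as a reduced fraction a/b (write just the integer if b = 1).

Answer: 35558423/134217728

Derivation:
Count via complement. Let g(t,s) = #length-t paths at position s with S_1..S_t all ≠ 6.
g(t,s) = g(t-1,s-1) + g(t-1,s+1) for s ≠ 6; g(t,6) = 0.
t=0: g(0,0)=1
t=1: g(1,-1)=1 g(1,1)=1
t=2: g(2,-2)=1 g(2,0)=2 g(2,2)=1
t=3: g(3,-3)=1 g(3,-1)=3 g(3,1)=3 g(3,3)=1
t=4: g(4,-4)=1 g(4,-2)=4 g(4,0)=6 g(4,2)=4 g(4,4)=1
t=5: g(5,-5)=1 g(5,-3)=5 g(5,-1)=10 g(5,1)=10 g(5,3)=5 g(5,5)=1
t=6: g(6,-6)=1 g(6,-4)=6 g(6,-2)=15 g(6,0)=20 g(6,2)=15 g(6,4)=6
t=7: g(7,-7)=1 g(7,-5)=7 g(7,-3)=21 g(7,-1)=35 g(7,1)=35 g(7,3)=21 g(7,5)=6
t=8: g(8,-8)=1 g(8,-6)=8 g(8,-4)=28 g(8,-2)=56 g(8,0)=70 g(8,2)=56 g(8,4)=27
t=9: g(9,-9)=1 g(9,-7)=9 g(9,-5)=36 g(9,-3)=84 g(9,-1)=126 g(9,1)=126 g(9,3)=83 g(9,5)=27
t=10: g(10,-10)=1 g(10,-8)=10 g(10,-6)=45 g(10,-4)=120 g(10,-2)=210 g(10,0)=252 g(10,2)=209 g(10,4)=110
t=11: g(11,-11)=1 g(11,-9)=11 g(11,-7)=55 g(11,-5)=165 g(11,-3)=330 g(11,-1)=462 g(11,1)=461 g(11,3)=319 g(11,5)=110
t=12: g(12,-12)=1 g(12,-10)=12 g(12,-8)=66 g(12,-6)=220 g(12,-4)=495 g(12,-2)=792 g(12,0)=923 g(12,2)=780 g(12,4)=429
t=13: g(13,-13)=1 g(13,-11)=13 g(13,-9)=78 g(13,-7)=286 g(13,-5)=715 g(13,-3)=1287 g(13,-1)=1715 g(13,1)=1703 g(13,3)=1209 g(13,5)=429
t=14: g(14,-14)=1 g(14,-12)=14 g(14,-10)=91 g(14,-8)=364 g(14,-6)=1001 g(14,-4)=2002 g(14,-2)=3002 g(14,0)=3418 g(14,2)=2912 g(14,4)=1638
t=15: g(15,-15)=1 g(15,-13)=15 g(15,-11)=105 g(15,-9)=455 g(15,-7)=1365 g(15,-5)=3003 g(15,-3)=5004 g(15,-1)=6420 g(15,1)=6330 g(15,3)=4550 g(15,5)=1638
t=16: g(16,-16)=1 g(16,-14)=16 g(16,-12)=120 g(16,-10)=560 g(16,-8)=1820 g(16,-6)=4368 g(16,-4)=8007 g(16,-2)=11424 g(16,0)=12750 g(16,2)=10880 g(16,4)=6188
t=17: g(17,-17)=1 g(17,-15)=17 g(17,-13)=136 g(17,-11)=680 g(17,-9)=2380 g(17,-7)=6188 g(17,-5)=12375 g(17,-3)=19431 g(17,-1)=24174 g(17,1)=23630 g(17,3)=17068 g(17,5)=6188
t=18: g(18,-18)=1 g(18,-16)=18 g(18,-14)=153 g(18,-12)=816 g(18,-10)=3060 g(18,-8)=8568 g(18,-6)=18563 g(18,-4)=31806 g(18,-2)=43605 g(18,0)=47804 g(18,2)=40698 g(18,4)=23256
t=19: g(19,-19)=1 g(19,-17)=19 g(19,-15)=171 g(19,-13)=969 g(19,-11)=3876 g(19,-9)=11628 g(19,-7)=27131 g(19,-5)=50369 g(19,-3)=75411 g(19,-1)=91409 g(19,1)=88502 g(19,3)=63954 g(19,5)=23256
t=20: g(20,-20)=1 g(20,-18)=20 g(20,-16)=190 g(20,-14)=1140 g(20,-12)=4845 g(20,-10)=15504 g(20,-8)=38759 g(20,-6)=77500 g(20,-4)=125780 g(20,-2)=166820 g(20,0)=179911 g(20,2)=152456 g(20,4)=87210
t=21: g(21,-21)=1 g(21,-19)=21 g(21,-17)=210 g(21,-15)=1330 g(21,-13)=5985 g(21,-11)=20349 g(21,-9)=54263 g(21,-7)=116259 g(21,-5)=203280 g(21,-3)=292600 g(21,-1)=346731 g(21,1)=332367 g(21,3)=239666 g(21,5)=87210
t=22: g(22,-22)=1 g(22,-20)=22 g(22,-18)=231 g(22,-16)=1540 g(22,-14)=7315 g(22,-12)=26334 g(22,-10)=74612 g(22,-8)=170522 g(22,-6)=319539 g(22,-4)=495880 g(22,-2)=639331 g(22,0)=679098 g(22,2)=572033 g(22,4)=326876
t=23: g(23,-23)=1 g(23,-21)=23 g(23,-19)=253 g(23,-17)=1771 g(23,-15)=8855 g(23,-13)=33649 g(23,-11)=100946 g(23,-9)=245134 g(23,-7)=490061 g(23,-5)=815419 g(23,-3)=1135211 g(23,-1)=1318429 g(23,1)=1251131 g(23,3)=898909 g(23,5)=326876
t=24: g(24,-24)=1 g(24,-22)=24 g(24,-20)=276 g(24,-18)=2024 g(24,-16)=10626 g(24,-14)=42504 g(24,-12)=134595 g(24,-10)=346080 g(24,-8)=735195 g(24,-6)=1305480 g(24,-4)=1950630 g(24,-2)=2453640 g(24,0)=2569560 g(24,2)=2150040 g(24,4)=1225785
t=25: g(25,-25)=1 g(25,-23)=25 g(25,-21)=300 g(25,-19)=2300 g(25,-17)=12650 g(25,-15)=53130 g(25,-13)=177099 g(25,-11)=480675 g(25,-9)=1081275 g(25,-7)=2040675 g(25,-5)=3256110 g(25,-3)=4404270 g(25,-1)=5023200 g(25,1)=4719600 g(25,3)=3375825 g(25,5)=1225785
t=26: g(26,-26)=1 g(26,-24)=26 g(26,-22)=325 g(26,-20)=2600 g(26,-18)=14950 g(26,-16)=65780 g(26,-14)=230229 g(26,-12)=657774 g(26,-10)=1561950 g(26,-8)=3121950 g(26,-6)=5296785 g(26,-4)=7660380 g(26,-2)=9427470 g(26,0)=9742800 g(26,2)=8095425 g(26,4)=4601610
t=27: g(27,-27)=1 g(27,-25)=27 g(27,-23)=351 g(27,-21)=2925 g(27,-19)=17550 g(27,-17)=80730 g(27,-15)=296009 g(27,-13)=888003 g(27,-11)=2219724 g(27,-9)=4683900 g(27,-7)=8418735 g(27,-5)=12957165 g(27,-3)=17087850 g(27,-1)=19170270 g(27,1)=17838225 g(27,3)=12697035 g(27,5)=4601610
t=28: g(28,-28)=1 g(28,-26)=28 g(28,-24)=378 g(28,-22)=3276 g(28,-20)=20475 g(28,-18)=98280 g(28,-16)=376739 g(28,-14)=1184012 g(28,-12)=3107727 g(28,-10)=6903624 g(28,-8)=13102635 g(28,-6)=21375900 g(28,-4)=30045015 g(28,-2)=36258120 g(28,0)=37008495 g(28,2)=30535260 g(28,4)=17298645
Paths never hitting 6: Σ_s g(28,s) = 197318610
Paths hitting 6: 2^28 - 197318610 = 71116846
P = 71116846/268435456 = 35558423/134217728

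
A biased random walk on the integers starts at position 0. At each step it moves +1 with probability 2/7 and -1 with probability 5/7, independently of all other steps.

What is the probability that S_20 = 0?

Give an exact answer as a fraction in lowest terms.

Answer: 1847560000000000/79792266297612001

Derivation:
To be at 0 after 20 steps: need exactly 10 steps of +1 and 10 of -1.
Number of such sequences: C(20,10) = 184756
Each has probability (2/7)^10 · (5/7)^10 = 10000000000/79792266297612001
P = 184756 · 10000000000/79792266297612001 = 1847560000000000/79792266297612001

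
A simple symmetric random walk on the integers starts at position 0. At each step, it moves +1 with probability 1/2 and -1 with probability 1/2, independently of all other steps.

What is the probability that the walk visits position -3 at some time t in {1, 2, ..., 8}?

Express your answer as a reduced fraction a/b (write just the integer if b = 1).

Count via complement. Let g(t,s) = #length-t paths at position s with S_1..S_t all ≠ -3.
g(t,s) = g(t-1,s-1) + g(t-1,s+1) for s ≠ -3; g(t,-3) = 0.
t=0: g(0,0)=1
t=1: g(1,-1)=1 g(1,1)=1
t=2: g(2,-2)=1 g(2,0)=2 g(2,2)=1
t=3: g(3,-1)=3 g(3,1)=3 g(3,3)=1
t=4: g(4,-2)=3 g(4,0)=6 g(4,2)=4 g(4,4)=1
t=5: g(5,-1)=9 g(5,1)=10 g(5,3)=5 g(5,5)=1
t=6: g(6,-2)=9 g(6,0)=19 g(6,2)=15 g(6,4)=6 g(6,6)=1
t=7: g(7,-1)=28 g(7,1)=34 g(7,3)=21 g(7,5)=7 g(7,7)=1
t=8: g(8,-2)=28 g(8,0)=62 g(8,2)=55 g(8,4)=28 g(8,6)=8 g(8,8)=1
Paths never hitting -3: Σ_s g(8,s) = 182
Paths hitting -3: 2^8 - 182 = 74
P = 74/256 = 37/128

Answer: 37/128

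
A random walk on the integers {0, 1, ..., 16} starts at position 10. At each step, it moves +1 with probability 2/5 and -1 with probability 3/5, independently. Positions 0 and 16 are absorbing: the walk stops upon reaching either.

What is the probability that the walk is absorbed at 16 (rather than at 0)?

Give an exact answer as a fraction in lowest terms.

Biased walk: p = 2/5, q = 3/5, r = q/p = 3/2
Gambler's ruin: P(hit 16 before 0 | start at 10) = (1 - r^a)/(1 - r^N)
r^10 = 59049/1024; r^16 = 43046721/65536
P = (1 - 59049/1024) / (1 - 43046721/65536) = -58025/1024 / -42981185/65536 = 742720/8596237

Answer: 742720/8596237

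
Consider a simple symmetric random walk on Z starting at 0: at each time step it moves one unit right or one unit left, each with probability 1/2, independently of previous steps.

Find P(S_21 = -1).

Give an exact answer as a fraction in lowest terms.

Answer: 88179/524288

Derivation:
To reach position -1 after 21 steps: need 10 steps of +1 and 11 of -1.
Favorable paths: C(21,10) = 352716
Total paths: 2^21 = 2097152
P = 352716/2097152 = 88179/524288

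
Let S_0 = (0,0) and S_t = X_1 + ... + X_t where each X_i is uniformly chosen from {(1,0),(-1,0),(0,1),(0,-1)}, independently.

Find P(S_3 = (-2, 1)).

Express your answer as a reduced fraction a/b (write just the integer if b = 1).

Let h be the number of horizontal steps (so 3-h are vertical). To end at (-2,1) need (h-2)/2 right-steps and ((3-h)+1)/2 up-steps.
Sum over h with 2 ≤ h ≤ 2, h ≡ 0 (mod 2), 3-h ≡ 1 (mod 2):
h=2: C(3,2)·C(2,0)·C(1,1) = 3·1·1 = 3
Total favorable: 3
Total paths: 4^3 = 64
P = 3/64 = 3/64

Answer: 3/64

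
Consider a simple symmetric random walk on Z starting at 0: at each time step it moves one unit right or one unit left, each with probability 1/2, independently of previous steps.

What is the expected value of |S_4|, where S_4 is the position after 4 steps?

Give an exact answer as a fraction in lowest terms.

S_4 takes values m ≡ 0 (mod 2) with |m| ≤ 4; P(S_4=m) = C(4,(4+m)/2)/2^4.
Total paths: 2^4 = 16
Distribution: P(S=-4)=1/16, P(S=-2)=4/16, P(S=0)=6/16, P(S=2)=4/16, P(S=4)=1/16
E[|S_4|] = Σ_m |m|·P(S_4=m) = 24/16 = 3/2

Answer: 3/2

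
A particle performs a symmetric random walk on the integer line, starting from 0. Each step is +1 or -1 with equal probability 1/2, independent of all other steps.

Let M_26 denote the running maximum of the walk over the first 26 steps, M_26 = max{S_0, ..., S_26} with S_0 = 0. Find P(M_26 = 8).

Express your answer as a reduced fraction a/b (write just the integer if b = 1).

Let M_26 = max(S_0,...,S_26). Use the reflection principle: for j ≥ 1, #{paths with M_26 ≥ j} = #{S_26 ≥ j} + #{S_26 ≥ j+1}.
By reflection, #{M_26 ≥ 8} = #{S_26 ≥ 8} + #{S_26 ≥ 9} = 5658537 + 2533987 = 8192524.
#{M_26 ≥ 9} = #{S_26 ≥ 9} + #{S_26 ≥ 10} = 2533987 + 2533987 = 5067974.
#{M_26 = 8} = 8192524 - 5067974 = 3124550.
P(M_26 = 8) = 3124550/67108864 = 1562275/33554432

Answer: 1562275/33554432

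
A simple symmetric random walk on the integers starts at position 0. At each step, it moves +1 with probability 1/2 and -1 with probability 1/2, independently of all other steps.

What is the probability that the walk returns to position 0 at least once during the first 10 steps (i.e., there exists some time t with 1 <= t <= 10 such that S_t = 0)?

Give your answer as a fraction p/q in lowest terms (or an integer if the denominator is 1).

Count via complement. Let g(t,s) = #length-t paths at position s with S_1..S_t all ≠ 0.
g(t,s) = g(t-1,s-1) + g(t-1,s+1) for s ≠ 0; g(t,0) = 0.
t=0: g(0,0)=1
t=1: g(1,-1)=1 g(1,1)=1
t=2: g(2,-2)=1 g(2,2)=1
t=3: g(3,-3)=1 g(3,-1)=1 g(3,1)=1 g(3,3)=1
t=4: g(4,-4)=1 g(4,-2)=2 g(4,2)=2 g(4,4)=1
t=5: g(5,-5)=1 g(5,-3)=3 g(5,-1)=2 g(5,1)=2 g(5,3)=3 g(5,5)=1
t=6: g(6,-6)=1 g(6,-4)=4 g(6,-2)=5 g(6,2)=5 g(6,4)=4 g(6,6)=1
t=7: g(7,-7)=1 g(7,-5)=5 g(7,-3)=9 g(7,-1)=5 g(7,1)=5 g(7,3)=9 g(7,5)=5 g(7,7)=1
t=8: g(8,-8)=1 g(8,-6)=6 g(8,-4)=14 g(8,-2)=14 g(8,2)=14 g(8,4)=14 g(8,6)=6 g(8,8)=1
t=9: g(9,-9)=1 g(9,-7)=7 g(9,-5)=20 g(9,-3)=28 g(9,-1)=14 g(9,1)=14 g(9,3)=28 g(9,5)=20 g(9,7)=7 g(9,9)=1
t=10: g(10,-10)=1 g(10,-8)=8 g(10,-6)=27 g(10,-4)=48 g(10,-2)=42 g(10,2)=42 g(10,4)=48 g(10,6)=27 g(10,8)=8 g(10,10)=1
Paths never hitting 0: Σ_s g(10,s) = 252
Paths hitting 0: 2^10 - 252 = 772
P = 772/1024 = 193/256

Answer: 193/256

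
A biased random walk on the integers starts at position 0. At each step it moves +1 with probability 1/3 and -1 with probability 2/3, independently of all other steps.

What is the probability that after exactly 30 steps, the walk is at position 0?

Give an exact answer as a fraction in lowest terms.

To be at 0 after 30 steps: need exactly 15 steps of +1 and 15 of -1.
Number of such sequences: C(30,15) = 155117520
Each has probability (1/3)^15 · (2/3)^15 = 32768/205891132094649
P = 155117520 · 32768/205891132094649 = 564765655040/22876792454961

Answer: 564765655040/22876792454961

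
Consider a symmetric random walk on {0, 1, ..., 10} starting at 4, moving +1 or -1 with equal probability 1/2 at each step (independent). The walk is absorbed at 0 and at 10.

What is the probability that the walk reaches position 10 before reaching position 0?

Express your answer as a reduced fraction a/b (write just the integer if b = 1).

Symmetric walk (p = 1/2): the harmonic-function argument gives P(hit 10 before 0 | start at 4) = a/N.
P = 4/10 = 2/5

Answer: 2/5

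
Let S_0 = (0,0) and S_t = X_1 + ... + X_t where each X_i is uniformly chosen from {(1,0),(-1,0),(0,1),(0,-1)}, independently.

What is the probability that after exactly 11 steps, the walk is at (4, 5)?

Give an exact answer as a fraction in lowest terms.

Answer: 2541/2097152

Derivation:
Let h be the number of horizontal steps (so 11-h are vertical). To end at (4,5) need (h+4)/2 right-steps and ((11-h)+5)/2 up-steps.
Sum over h with 4 ≤ h ≤ 6, h ≡ 0 (mod 2), 11-h ≡ 1 (mod 2):
h=4: C(11,4)·C(4,4)·C(7,6) = 330·1·7 = 2310
h=6: C(11,6)·C(6,5)·C(5,5) = 462·6·1 = 2772
Total favorable: 5082
Total paths: 4^11 = 4194304
P = 5082/4194304 = 2541/2097152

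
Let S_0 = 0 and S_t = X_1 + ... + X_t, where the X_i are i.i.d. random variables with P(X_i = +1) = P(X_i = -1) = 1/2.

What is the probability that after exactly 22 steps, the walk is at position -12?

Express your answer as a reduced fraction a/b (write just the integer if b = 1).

To reach position -12 after 22 steps: need 5 steps of +1 and 17 of -1.
Favorable paths: C(22,5) = 26334
Total paths: 2^22 = 4194304
P = 26334/4194304 = 13167/2097152

Answer: 13167/2097152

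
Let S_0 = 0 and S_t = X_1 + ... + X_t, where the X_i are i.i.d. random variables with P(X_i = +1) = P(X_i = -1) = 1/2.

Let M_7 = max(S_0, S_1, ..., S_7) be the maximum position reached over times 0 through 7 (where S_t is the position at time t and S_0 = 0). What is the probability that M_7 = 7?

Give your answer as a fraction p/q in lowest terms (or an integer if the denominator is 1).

Answer: 1/128

Derivation:
Let M_7 = max(S_0,...,S_7). Use the reflection principle: for j ≥ 1, #{paths with M_7 ≥ j} = #{S_7 ≥ j} + #{S_7 ≥ j+1}.
By reflection, #{M_7 ≥ 7} = #{S_7 ≥ 7} + #{S_7 ≥ 8} = 1 + 0 = 1.
#{M_7 ≥ 8} = #{S_7 ≥ 8} + #{S_7 ≥ 9} = 0 + 0 = 0.
#{M_7 = 7} = 1 - 0 = 1.
P(M_7 = 7) = 1/128 = 1/128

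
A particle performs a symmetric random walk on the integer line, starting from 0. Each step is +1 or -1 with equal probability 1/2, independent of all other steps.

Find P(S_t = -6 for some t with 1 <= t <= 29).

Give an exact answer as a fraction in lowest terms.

Answer: 35558423/134217728

Derivation:
Count via complement. Let g(t,s) = #length-t paths at position s with S_1..S_t all ≠ -6.
g(t,s) = g(t-1,s-1) + g(t-1,s+1) for s ≠ -6; g(t,-6) = 0.
t=0: g(0,0)=1
t=1: g(1,-1)=1 g(1,1)=1
t=2: g(2,-2)=1 g(2,0)=2 g(2,2)=1
t=3: g(3,-3)=1 g(3,-1)=3 g(3,1)=3 g(3,3)=1
t=4: g(4,-4)=1 g(4,-2)=4 g(4,0)=6 g(4,2)=4 g(4,4)=1
t=5: g(5,-5)=1 g(5,-3)=5 g(5,-1)=10 g(5,1)=10 g(5,3)=5 g(5,5)=1
t=6: g(6,-4)=6 g(6,-2)=15 g(6,0)=20 g(6,2)=15 g(6,4)=6 g(6,6)=1
t=7: g(7,-5)=6 g(7,-3)=21 g(7,-1)=35 g(7,1)=35 g(7,3)=21 g(7,5)=7 g(7,7)=1
t=8: g(8,-4)=27 g(8,-2)=56 g(8,0)=70 g(8,2)=56 g(8,4)=28 g(8,6)=8 g(8,8)=1
t=9: g(9,-5)=27 g(9,-3)=83 g(9,-1)=126 g(9,1)=126 g(9,3)=84 g(9,5)=36 g(9,7)=9 g(9,9)=1
t=10: g(10,-4)=110 g(10,-2)=209 g(10,0)=252 g(10,2)=210 g(10,4)=120 g(10,6)=45 g(10,8)=10 g(10,10)=1
t=11: g(11,-5)=110 g(11,-3)=319 g(11,-1)=461 g(11,1)=462 g(11,3)=330 g(11,5)=165 g(11,7)=55 g(11,9)=11 g(11,11)=1
t=12: g(12,-4)=429 g(12,-2)=780 g(12,0)=923 g(12,2)=792 g(12,4)=495 g(12,6)=220 g(12,8)=66 g(12,10)=12 g(12,12)=1
t=13: g(13,-5)=429 g(13,-3)=1209 g(13,-1)=1703 g(13,1)=1715 g(13,3)=1287 g(13,5)=715 g(13,7)=286 g(13,9)=78 g(13,11)=13 g(13,13)=1
t=14: g(14,-4)=1638 g(14,-2)=2912 g(14,0)=3418 g(14,2)=3002 g(14,4)=2002 g(14,6)=1001 g(14,8)=364 g(14,10)=91 g(14,12)=14 g(14,14)=1
t=15: g(15,-5)=1638 g(15,-3)=4550 g(15,-1)=6330 g(15,1)=6420 g(15,3)=5004 g(15,5)=3003 g(15,7)=1365 g(15,9)=455 g(15,11)=105 g(15,13)=15 g(15,15)=1
t=16: g(16,-4)=6188 g(16,-2)=10880 g(16,0)=12750 g(16,2)=11424 g(16,4)=8007 g(16,6)=4368 g(16,8)=1820 g(16,10)=560 g(16,12)=120 g(16,14)=16 g(16,16)=1
t=17: g(17,-5)=6188 g(17,-3)=17068 g(17,-1)=23630 g(17,1)=24174 g(17,3)=19431 g(17,5)=12375 g(17,7)=6188 g(17,9)=2380 g(17,11)=680 g(17,13)=136 g(17,15)=17 g(17,17)=1
t=18: g(18,-4)=23256 g(18,-2)=40698 g(18,0)=47804 g(18,2)=43605 g(18,4)=31806 g(18,6)=18563 g(18,8)=8568 g(18,10)=3060 g(18,12)=816 g(18,14)=153 g(18,16)=18 g(18,18)=1
t=19: g(19,-5)=23256 g(19,-3)=63954 g(19,-1)=88502 g(19,1)=91409 g(19,3)=75411 g(19,5)=50369 g(19,7)=27131 g(19,9)=11628 g(19,11)=3876 g(19,13)=969 g(19,15)=171 g(19,17)=19 g(19,19)=1
t=20: g(20,-4)=87210 g(20,-2)=152456 g(20,0)=179911 g(20,2)=166820 g(20,4)=125780 g(20,6)=77500 g(20,8)=38759 g(20,10)=15504 g(20,12)=4845 g(20,14)=1140 g(20,16)=190 g(20,18)=20 g(20,20)=1
t=21: g(21,-5)=87210 g(21,-3)=239666 g(21,-1)=332367 g(21,1)=346731 g(21,3)=292600 g(21,5)=203280 g(21,7)=116259 g(21,9)=54263 g(21,11)=20349 g(21,13)=5985 g(21,15)=1330 g(21,17)=210 g(21,19)=21 g(21,21)=1
t=22: g(22,-4)=326876 g(22,-2)=572033 g(22,0)=679098 g(22,2)=639331 g(22,4)=495880 g(22,6)=319539 g(22,8)=170522 g(22,10)=74612 g(22,12)=26334 g(22,14)=7315 g(22,16)=1540 g(22,18)=231 g(22,20)=22 g(22,22)=1
t=23: g(23,-5)=326876 g(23,-3)=898909 g(23,-1)=1251131 g(23,1)=1318429 g(23,3)=1135211 g(23,5)=815419 g(23,7)=490061 g(23,9)=245134 g(23,11)=100946 g(23,13)=33649 g(23,15)=8855 g(23,17)=1771 g(23,19)=253 g(23,21)=23 g(23,23)=1
t=24: g(24,-4)=1225785 g(24,-2)=2150040 g(24,0)=2569560 g(24,2)=2453640 g(24,4)=1950630 g(24,6)=1305480 g(24,8)=735195 g(24,10)=346080 g(24,12)=134595 g(24,14)=42504 g(24,16)=10626 g(24,18)=2024 g(24,20)=276 g(24,22)=24 g(24,24)=1
t=25: g(25,-5)=1225785 g(25,-3)=3375825 g(25,-1)=4719600 g(25,1)=5023200 g(25,3)=4404270 g(25,5)=3256110 g(25,7)=2040675 g(25,9)=1081275 g(25,11)=480675 g(25,13)=177099 g(25,15)=53130 g(25,17)=12650 g(25,19)=2300 g(25,21)=300 g(25,23)=25 g(25,25)=1
t=26: g(26,-4)=4601610 g(26,-2)=8095425 g(26,0)=9742800 g(26,2)=9427470 g(26,4)=7660380 g(26,6)=5296785 g(26,8)=3121950 g(26,10)=1561950 g(26,12)=657774 g(26,14)=230229 g(26,16)=65780 g(26,18)=14950 g(26,20)=2600 g(26,22)=325 g(26,24)=26 g(26,26)=1
t=27: g(27,-5)=4601610 g(27,-3)=12697035 g(27,-1)=17838225 g(27,1)=19170270 g(27,3)=17087850 g(27,5)=12957165 g(27,7)=8418735 g(27,9)=4683900 g(27,11)=2219724 g(27,13)=888003 g(27,15)=296009 g(27,17)=80730 g(27,19)=17550 g(27,21)=2925 g(27,23)=351 g(27,25)=27 g(27,27)=1
t=28: g(28,-4)=17298645 g(28,-2)=30535260 g(28,0)=37008495 g(28,2)=36258120 g(28,4)=30045015 g(28,6)=21375900 g(28,8)=13102635 g(28,10)=6903624 g(28,12)=3107727 g(28,14)=1184012 g(28,16)=376739 g(28,18)=98280 g(28,20)=20475 g(28,22)=3276 g(28,24)=378 g(28,26)=28 g(28,28)=1
t=29: g(29,-5)=17298645 g(29,-3)=47833905 g(29,-1)=67543755 g(29,1)=73266615 g(29,3)=66303135 g(29,5)=51420915 g(29,7)=34478535 g(29,9)=20006259 g(29,11)=10011351 g(29,13)=4291739 g(29,15)=1560751 g(29,17)=475019 g(29,19)=118755 g(29,21)=23751 g(29,23)=3654 g(29,25)=406 g(29,27)=29 g(29,29)=1
Paths never hitting -6: Σ_s g(29,s) = 394637220
Paths hitting -6: 2^29 - 394637220 = 142233692
P = 142233692/536870912 = 35558423/134217728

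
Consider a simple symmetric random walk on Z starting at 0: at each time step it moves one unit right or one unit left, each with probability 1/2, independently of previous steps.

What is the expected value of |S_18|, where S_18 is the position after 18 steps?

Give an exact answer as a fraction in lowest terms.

S_18 takes values m ≡ 0 (mod 2) with |m| ≤ 18; P(S_18=m) = C(18,(18+m)/2)/2^18.
Total paths: 2^18 = 262144
Distribution: P(S=-18)=1/262144, P(S=-16)=18/262144, P(S=-14)=153/262144, P(S=-12)=816/262144, P(S=-10)=3060/262144, P(S=-8)=8568/262144, P(S=-6)=18564/262144, P(S=-4)=31824/262144, P(S=-2)=43758/262144, P(S=0)=48620/262144, P(S=2)=43758/262144, P(S=4)=31824/262144, P(S=6)=18564/262144, P(S=8)=8568/262144, P(S=10)=3060/262144, P(S=12)=816/262144, P(S=14)=153/262144, P(S=16)=18/262144, P(S=18)=1/262144
E[|S_18|] = Σ_m |m|·P(S_18=m) = 875160/262144 = 109395/32768

Answer: 109395/32768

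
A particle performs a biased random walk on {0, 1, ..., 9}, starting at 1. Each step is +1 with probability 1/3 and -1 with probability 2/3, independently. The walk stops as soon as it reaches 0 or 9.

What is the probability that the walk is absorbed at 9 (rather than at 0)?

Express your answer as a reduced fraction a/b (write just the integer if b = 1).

Answer: 1/511

Derivation:
Biased walk: p = 1/3, q = 2/3, r = q/p = 2
Gambler's ruin: P(hit 9 before 0 | start at 1) = (1 - r^a)/(1 - r^N)
r^1 = 2; r^9 = 512
P = (1 - 2) / (1 - 512) = -1 / -511 = 1/511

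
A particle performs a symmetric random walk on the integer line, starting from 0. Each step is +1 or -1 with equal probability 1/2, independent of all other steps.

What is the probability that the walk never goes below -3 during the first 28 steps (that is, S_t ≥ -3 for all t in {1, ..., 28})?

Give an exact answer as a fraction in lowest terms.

Let f(t,s) = #length-t paths at position s with S_1..S_t all ≥ -3.
f(t,s) = f(t-1,s-1) + f(t-1,s+1) for s ≥ -3; f(t,s) = 0 for s < -3.
t=0: f(0,0)=1
t=1: f(1,-1)=1 f(1,1)=1
t=2: f(2,-2)=1 f(2,0)=2 f(2,2)=1
t=3: f(3,-3)=1 f(3,-1)=3 f(3,1)=3 f(3,3)=1
t=4: f(4,-2)=4 f(4,0)=6 f(4,2)=4 f(4,4)=1
t=5: f(5,-3)=4 f(5,-1)=10 f(5,1)=10 f(5,3)=5 f(5,5)=1
t=6: f(6,-2)=14 f(6,0)=20 f(6,2)=15 f(6,4)=6 f(6,6)=1
t=7: f(7,-3)=14 f(7,-1)=34 f(7,1)=35 f(7,3)=21 f(7,5)=7 f(7,7)=1
t=8: f(8,-2)=48 f(8,0)=69 f(8,2)=56 f(8,4)=28 f(8,6)=8 f(8,8)=1
t=9: f(9,-3)=48 f(9,-1)=117 f(9,1)=125 f(9,3)=84 f(9,5)=36 f(9,7)=9 f(9,9)=1
t=10: f(10,-2)=165 f(10,0)=242 f(10,2)=209 f(10,4)=120 f(10,6)=45 f(10,8)=10 f(10,10)=1
t=11: f(11,-3)=165 f(11,-1)=407 f(11,1)=451 f(11,3)=329 f(11,5)=165 f(11,7)=55 f(11,9)=11 f(11,11)=1
t=12: f(12,-2)=572 f(12,0)=858 f(12,2)=780 f(12,4)=494 f(12,6)=220 f(12,8)=66 f(12,10)=12 f(12,12)=1
t=13: f(13,-3)=572 f(13,-1)=1430 f(13,1)=1638 f(13,3)=1274 f(13,5)=714 f(13,7)=286 f(13,9)=78 f(13,11)=13 f(13,13)=1
t=14: f(14,-2)=2002 f(14,0)=3068 f(14,2)=2912 f(14,4)=1988 f(14,6)=1000 f(14,8)=364 f(14,10)=91 f(14,12)=14 f(14,14)=1
t=15: f(15,-3)=2002 f(15,-1)=5070 f(15,1)=5980 f(15,3)=4900 f(15,5)=2988 f(15,7)=1364 f(15,9)=455 f(15,11)=105 f(15,13)=15 f(15,15)=1
t=16: f(16,-2)=7072 f(16,0)=11050 f(16,2)=10880 f(16,4)=7888 f(16,6)=4352 f(16,8)=1819 f(16,10)=560 f(16,12)=120 f(16,14)=16 f(16,16)=1
t=17: f(17,-3)=7072 f(17,-1)=18122 f(17,1)=21930 f(17,3)=18768 f(17,5)=12240 f(17,7)=6171 f(17,9)=2379 f(17,11)=680 f(17,13)=136 f(17,15)=17 f(17,17)=1
t=18: f(18,-2)=25194 f(18,0)=40052 f(18,2)=40698 f(18,4)=31008 f(18,6)=18411 f(18,8)=8550 f(18,10)=3059 f(18,12)=816 f(18,14)=153 f(18,16)=18 f(18,18)=1
t=19: f(19,-3)=25194 f(19,-1)=65246 f(19,1)=80750 f(19,3)=71706 f(19,5)=49419 f(19,7)=26961 f(19,9)=11609 f(19,11)=3875 f(19,13)=969 f(19,15)=171 f(19,17)=19 f(19,19)=1
t=20: f(20,-2)=90440 f(20,0)=145996 f(20,2)=152456 f(20,4)=121125 f(20,6)=76380 f(20,8)=38570 f(20,10)=15484 f(20,12)=4844 f(20,14)=1140 f(20,16)=190 f(20,18)=20 f(20,20)=1
t=21: f(21,-3)=90440 f(21,-1)=236436 f(21,1)=298452 f(21,3)=273581 f(21,5)=197505 f(21,7)=114950 f(21,9)=54054 f(21,11)=20328 f(21,13)=5984 f(21,15)=1330 f(21,17)=210 f(21,19)=21 f(21,21)=1
t=22: f(22,-2)=326876 f(22,0)=534888 f(22,2)=572033 f(22,4)=471086 f(22,6)=312455 f(22,8)=169004 f(22,10)=74382 f(22,12)=26312 f(22,14)=7314 f(22,16)=1540 f(22,18)=231 f(22,20)=22 f(22,22)=1
t=23: f(23,-3)=326876 f(23,-1)=861764 f(23,1)=1106921 f(23,3)=1043119 f(23,5)=783541 f(23,7)=481459 f(23,9)=243386 f(23,11)=100694 f(23,13)=33626 f(23,15)=8854 f(23,17)=1771 f(23,19)=253 f(23,21)=23 f(23,23)=1
t=24: f(24,-2)=1188640 f(24,0)=1968685 f(24,2)=2150040 f(24,4)=1826660 f(24,6)=1265000 f(24,8)=724845 f(24,10)=344080 f(24,12)=134320 f(24,14)=42480 f(24,16)=10625 f(24,18)=2024 f(24,20)=276 f(24,22)=24 f(24,24)=1
t=25: f(25,-3)=1188640 f(25,-1)=3157325 f(25,1)=4118725 f(25,3)=3976700 f(25,5)=3091660 f(25,7)=1989845 f(25,9)=1068925 f(25,11)=478400 f(25,13)=176800 f(25,15)=53105 f(25,17)=12649 f(25,19)=2300 f(25,21)=300 f(25,23)=25 f(25,25)=1
t=26: f(26,-2)=4345965 f(26,0)=7276050 f(26,2)=8095425 f(26,4)=7068360 f(26,6)=5081505 f(26,8)=3058770 f(26,10)=1547325 f(26,12)=655200 f(26,14)=229905 f(26,16)=65754 f(26,18)=14949 f(26,20)=2600 f(26,22)=325 f(26,24)=26 f(26,26)=1
t=27: f(27,-3)=4345965 f(27,-1)=11622015 f(27,1)=15371475 f(27,3)=15163785 f(27,5)=12149865 f(27,7)=8140275 f(27,9)=4606095 f(27,11)=2202525 f(27,13)=885105 f(27,15)=295659 f(27,17)=80703 f(27,19)=17549 f(27,21)=2925 f(27,23)=351 f(27,25)=27 f(27,27)=1
t=28: f(28,-2)=15967980 f(28,0)=26993490 f(28,2)=30535260 f(28,4)=27313650 f(28,6)=20290140 f(28,8)=12746370 f(28,10)=6808620 f(28,12)=3087630 f(28,14)=1180764 f(28,16)=376362 f(28,18)=98252 f(28,20)=20474 f(28,22)=3276 f(28,24)=378 f(28,26)=28 f(28,28)=1
Σ_s f(28,s) = 145422675
P = 145422675/268435456 = 145422675/268435456

Answer: 145422675/268435456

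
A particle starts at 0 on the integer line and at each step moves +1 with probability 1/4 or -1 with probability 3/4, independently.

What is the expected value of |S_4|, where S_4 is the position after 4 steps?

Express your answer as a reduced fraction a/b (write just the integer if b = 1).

S_4 takes values m ≡ 0 (mod 2) with |m| ≤ 4; P(S_4=m) = C(4,(4+m)/2) · (1/4)^((4+m)/2) · (3/4)^((4-m)/2).
Distribution: P(S=-4)=81/256, P(S=-2)=27/64, P(S=0)=27/128, P(S=2)=3/64, P(S=4)=1/256
E[|S_4|] = Σ_m |m|·P(S_4=m) = 71/32

Answer: 71/32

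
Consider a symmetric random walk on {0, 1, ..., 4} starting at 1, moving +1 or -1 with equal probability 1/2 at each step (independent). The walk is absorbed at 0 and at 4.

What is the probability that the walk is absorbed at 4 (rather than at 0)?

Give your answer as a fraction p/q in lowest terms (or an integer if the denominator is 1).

Symmetric walk (p = 1/2): the harmonic-function argument gives P(hit 4 before 0 | start at 1) = a/N.
P = 1/4 = 1/4

Answer: 1/4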